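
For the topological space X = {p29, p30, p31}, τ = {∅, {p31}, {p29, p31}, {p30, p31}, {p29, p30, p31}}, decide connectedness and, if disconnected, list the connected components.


(X, τ) is connected.

Find clopen sets (U ∈ τ with X ∖ U ∈ τ):
  U = ∅, X ∖ U = {p29, p30, p31} — both open, so U is clopen.
  U = {p29, p30, p31}, X ∖ U = ∅ — both open, so U is clopen.
Only trivial clopens (∅ and X) exist, so (X, τ) is connected.
Compute connected components by grouping points that agree on all clopens:
  component: {p29, p30, p31}


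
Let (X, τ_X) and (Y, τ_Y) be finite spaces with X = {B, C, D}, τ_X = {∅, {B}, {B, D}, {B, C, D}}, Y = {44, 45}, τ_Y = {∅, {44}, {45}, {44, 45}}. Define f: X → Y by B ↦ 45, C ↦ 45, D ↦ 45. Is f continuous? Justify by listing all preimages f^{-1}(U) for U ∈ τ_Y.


f IS continuous.

Compute f^{-1}(U) for each U ∈ τ_Y:
  U = ∅: f^{-1}(U) = ∅ ∈ τ_X ✓.
  U = {44}: f^{-1}(U) = ∅ ∈ τ_X ✓.
  U = {45}: f^{-1}(U) = {B, C, D} ∈ τ_X ✓.
  U = {44, 45}: f^{-1}(U) = {B, C, D} ∈ τ_X ✓.
Every preimage lies in τ_X, so f IS continuous.


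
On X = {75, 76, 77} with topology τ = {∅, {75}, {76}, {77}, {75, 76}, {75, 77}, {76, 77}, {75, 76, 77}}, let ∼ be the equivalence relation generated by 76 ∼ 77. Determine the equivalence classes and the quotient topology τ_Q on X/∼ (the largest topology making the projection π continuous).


X/∼ = {[75], [76=77]}; |τ_Q| = 4.

Equivalence classes: [75], [76=77].
Quotient map π: X → X/∼ sends 75 ↦ [75], 76 ↦ [76=77], 77 ↦ [76=77].
For each subset V ⊆ X/∼, compute π^{-1}(V) ⊆ X and check whether π^{-1}(V) ∈ τ. V is open in τ_Q iff π^{-1}(V) ∈ τ.
  V = {}: π^{-1}(V) = ∅ ∈ τ ✓.
  V = {[75]}: π^{-1}(V) = {75} ∈ τ ✓.
  V = {[76=77]}: π^{-1}(V) = {76, 77} ∈ τ ✓.
  V = {[75], [76=77]}: π^{-1}(V) = {75, 76, 77} ∈ τ ✓.
Open sets in the quotient: τ_Q = {{}, {[75]}, {[76=77]}, {[75], [76=77]}} (4 elements).


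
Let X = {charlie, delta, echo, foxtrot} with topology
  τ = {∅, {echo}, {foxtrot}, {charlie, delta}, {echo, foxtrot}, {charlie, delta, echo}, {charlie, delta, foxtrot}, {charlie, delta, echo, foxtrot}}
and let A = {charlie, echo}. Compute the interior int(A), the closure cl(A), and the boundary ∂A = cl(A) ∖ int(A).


int(A) = {echo}, cl(A) = {charlie, delta, echo}, ∂A = {charlie, delta}.

Closed sets in (X, τ) are complements of opens:
  closed(X, τ) = {∅, {echo}, {foxtrot}, {charlie, delta}, {echo, foxtrot}, {charlie, delta, echo}, {charlie, delta, foxtrot}, {charlie, delta, echo, foxtrot}}.
int(A) = ⋃ {U ∈ τ : U ⊆ A}. Opens contained in A: ∅, {echo}.
Taking the union of these: int(A) = {echo}.
cl(A) = ⋂ {C closed : A ⊆ C}. Closed sets containing A: {charlie, delta, echo}, {charlie, delta, echo, foxtrot}.
Intersecting these: cl(A) = {charlie, delta, echo}.
∂A = cl(A) ∖ int(A) = {charlie, delta, echo} ∖ {echo} = {charlie, delta}.


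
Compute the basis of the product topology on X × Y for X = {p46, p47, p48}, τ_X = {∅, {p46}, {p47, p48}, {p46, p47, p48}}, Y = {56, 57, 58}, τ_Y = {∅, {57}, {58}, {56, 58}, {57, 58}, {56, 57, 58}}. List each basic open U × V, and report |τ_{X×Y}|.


Basis B = {∅ × ∅, {p46} × {57}, {p46} × {58}, {p46} × {56, 58}, {p46} × {57, 58}, {p47, p48} × {57}, {p47, p48} × {58}, {p46} × {56, 57, 58}, {p46, p47, p48} × {57}, {p46, p47, p48} × {58}, {p47, p48} × {56, 58}, {p47, p48} × {57, 58}, {p46, p47, p48} × {56, 58}, {p46, p47, p48} × {57, 58}, {p47, p48} × {56, 57, 58}, {p46, p47, p48} × {56, 57, 58}}; |τ_{X×Y}| = 36.

Enumerate products U × V with U ∈ τ_X, V ∈ τ_Y (deduplicated):
  ∅ × ∅ = {} (∅)
  {p46} × {57} = {(p46,57)}
  {p46} × {58} = {(p46,58)}
  {p46} × {56, 58} = {(p46,56), (p46,58)}
  {p46} × {57, 58} = {(p46,57), (p46,58)}
  {p47, p48} × {57} = {(p47,57), (p48,57)}
  {p47, p48} × {58} = {(p47,58), (p48,58)}
  {p46} × {56, 57, 58} = {(p46,56), (p46,57), (p46,58)}
  {p46, p47, p48} × {57} = {(p46,57), (p47,57), (p48,57)}
  {p46, p47, p48} × {58} = {(p46,58), (p47,58), (p48,58)}
  {p47, p48} × {56, 58} = {(p47,56), (p47,58), (p48,56), (p48,58)}
  {p47, p48} × {57, 58} = {(p47,57), (p47,58), (p48,57), (p48,58)}
  {p46, p47, p48} × {56, 58} = {(p46,56), (p46,58), (p47,56), (p47,58), (p48,56), (p48,58)}
  {p46, p47, p48} × {57, 58} = {(p46,57), (p46,58), (p47,57), (p47,58), (p48,57), (p48,58)}
  {p47, p48} × {56, 57, 58} = {(p47,56), (p47,57), (p47,58), (p48,56), (p48,57), (p48,58)}
  {p46, p47, p48} × {56, 57, 58} = {(p46,56), (p46,57), (p46,58), (p47,56), (p47,57), (p47,58), (p48,56), (p48,57), (p48,58)}
These 16 distinct sets form the basis B.
Close under arbitrary unions to get τ_{X×Y}; counting gives |τ_{X×Y}| = 36.


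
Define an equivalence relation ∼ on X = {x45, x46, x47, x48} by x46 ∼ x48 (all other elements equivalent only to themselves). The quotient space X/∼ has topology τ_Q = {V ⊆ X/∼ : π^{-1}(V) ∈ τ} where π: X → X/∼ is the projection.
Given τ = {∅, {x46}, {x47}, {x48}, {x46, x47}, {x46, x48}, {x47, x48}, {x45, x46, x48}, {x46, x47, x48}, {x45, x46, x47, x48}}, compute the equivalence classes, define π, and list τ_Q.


X/∼ = {[x45], [x46=x48], [x47]}; |τ_Q| = 6.

Equivalence classes: [x45], [x46=x48], [x47].
Quotient map π: X → X/∼ sends x45 ↦ [x45], x46 ↦ [x46=x48], x47 ↦ [x47], x48 ↦ [x46=x48].
For each subset V ⊆ X/∼, compute π^{-1}(V) ⊆ X and check whether π^{-1}(V) ∈ τ. V is open in τ_Q iff π^{-1}(V) ∈ τ.
  V = {}: π^{-1}(V) = ∅ ∈ τ ✓.
  V = {[x45]}: π^{-1}(V) = {x45} ∉ τ ✗.
  V = {[x46=x48]}: π^{-1}(V) = {x46, x48} ∈ τ ✓.
  V = {[x45], [x46=x48]}: π^{-1}(V) = {x45, x46, x48} ∈ τ ✓.
  V = {[x47]}: π^{-1}(V) = {x47} ∈ τ ✓.
  V = {[x45], [x47]}: π^{-1}(V) = {x45, x47} ∉ τ ✗.
  V = {[x46=x48], [x47]}: π^{-1}(V) = {x46, x47, x48} ∈ τ ✓.
  V = {[x45], [x46=x48], [x47]}: π^{-1}(V) = {x45, x46, x47, x48} ∈ τ ✓.
Open sets in the quotient: τ_Q = {{}, {[x46=x48]}, {[x45], [x46=x48]}, {[x47]}, {[x46=x48], [x47]}, {[x45], [x46=x48], [x47]}} (6 elements).


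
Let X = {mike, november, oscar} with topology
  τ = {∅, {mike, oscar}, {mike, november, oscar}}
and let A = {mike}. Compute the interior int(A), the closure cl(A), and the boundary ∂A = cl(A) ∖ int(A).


int(A) = ∅, cl(A) = {mike, november, oscar}, ∂A = {mike, november, oscar}.

Closed sets in (X, τ) are complements of opens:
  closed(X, τ) = {∅, {november}, {mike, november, oscar}}.
int(A) = ⋃ {U ∈ τ : U ⊆ A}. Opens contained in A: ∅.
Taking the union of these: int(A) = ∅.
cl(A) = ⋂ {C closed : A ⊆ C}. Closed sets containing A: {mike, november, oscar}.
Intersecting these: cl(A) = {mike, november, oscar}.
∂A = cl(A) ∖ int(A) = {mike, november, oscar} ∖ ∅ = {mike, november, oscar}.


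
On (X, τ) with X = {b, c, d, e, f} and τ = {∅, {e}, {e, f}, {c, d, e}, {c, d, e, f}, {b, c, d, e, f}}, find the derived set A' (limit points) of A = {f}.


A' = {b}

For each x ∈ X, list the open sets U ∈ τ with x ∈ U, then check whether U ∩ (A ∖ {x}) ≠ ∅ for every such U.
  x = b: opens ∋ x are {b, c, d, e, f}; each meets A ∖ {b}, so x IS a limit point.
  x = c: open {c, d, e} ∋ x has {c, d, e} ∩ (A ∖ {c}) = ∅, so x is NOT a limit point.
  x = d: open {c, d, e} ∋ x has {c, d, e} ∩ (A ∖ {d}) = ∅, so x is NOT a limit point.
  x = e: open {e} ∋ x has {e} ∩ (A ∖ {e}) = ∅, so x is NOT a limit point.
  x = f: open {e, f} ∋ x has {e, f} ∩ (A ∖ {f}) = ∅, so x is NOT a limit point.
Collecting: A' = {b}.


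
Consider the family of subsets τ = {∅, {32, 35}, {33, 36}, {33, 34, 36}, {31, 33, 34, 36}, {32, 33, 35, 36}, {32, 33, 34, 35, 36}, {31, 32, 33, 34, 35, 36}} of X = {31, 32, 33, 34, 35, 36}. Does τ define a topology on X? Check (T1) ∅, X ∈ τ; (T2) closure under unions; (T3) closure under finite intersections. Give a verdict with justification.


τ IS a topology on X.

Axiom (T1): ∅ ∈ τ? Yes; X ∈ τ? Yes.
Axiom (T2/T3): check pairwise unions and intersections of members of τ.
All pairwise intersections and unions checked — each lies in τ. Therefore τ satisfies (T1), (T2), (T3): it IS a topology on X.


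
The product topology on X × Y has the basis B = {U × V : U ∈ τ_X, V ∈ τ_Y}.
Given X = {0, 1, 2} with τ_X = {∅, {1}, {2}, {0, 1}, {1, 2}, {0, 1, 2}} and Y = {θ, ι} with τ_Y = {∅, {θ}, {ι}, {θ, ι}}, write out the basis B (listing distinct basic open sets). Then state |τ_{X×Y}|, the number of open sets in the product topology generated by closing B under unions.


Basis B = {∅ × ∅, {1} × {θ}, {1} × {ι}, {2} × {θ}, {2} × {ι}, {0, 1} × {θ}, {0, 1} × {ι}, {1} × {θ, ι}, {1, 2} × {θ}, {1, 2} × {ι}, {2} × {θ, ι}, {0, 1, 2} × {θ}, {0, 1, 2} × {ι}, {0, 1} × {θ, ι}, {1, 2} × {θ, ι}, {0, 1, 2} × {θ, ι}}; |τ_{X×Y}| = 36.

Enumerate products U × V with U ∈ τ_X, V ∈ τ_Y (deduplicated):
  ∅ × ∅ = {} (∅)
  {1} × {θ} = {(1,θ)}
  {1} × {ι} = {(1,ι)}
  {2} × {θ} = {(2,θ)}
  {2} × {ι} = {(2,ι)}
  {0, 1} × {θ} = {(0,θ), (1,θ)}
  {0, 1} × {ι} = {(0,ι), (1,ι)}
  {1} × {θ, ι} = {(1,θ), (1,ι)}
  {1, 2} × {θ} = {(1,θ), (2,θ)}
  {1, 2} × {ι} = {(1,ι), (2,ι)}
  {2} × {θ, ι} = {(2,θ), (2,ι)}
  {0, 1, 2} × {θ} = {(0,θ), (1,θ), (2,θ)}
  {0, 1, 2} × {ι} = {(0,ι), (1,ι), (2,ι)}
  {0, 1} × {θ, ι} = {(0,θ), (0,ι), (1,θ), (1,ι)}
  {1, 2} × {θ, ι} = {(1,θ), (1,ι), (2,θ), (2,ι)}
  {0, 1, 2} × {θ, ι} = {(0,θ), (0,ι), (1,θ), (1,ι), (2,θ), (2,ι)}
These 16 distinct sets form the basis B.
Close under arbitrary unions to get τ_{X×Y}; counting gives |τ_{X×Y}| = 36.


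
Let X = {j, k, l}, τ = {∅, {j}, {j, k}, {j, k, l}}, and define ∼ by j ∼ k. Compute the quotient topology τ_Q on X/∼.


X/∼ = {[j=k], [l]}; |τ_Q| = 3.

Equivalence classes: [j=k], [l].
Quotient map π: X → X/∼ sends j ↦ [j=k], k ↦ [j=k], l ↦ [l].
For each subset V ⊆ X/∼, compute π^{-1}(V) ⊆ X and check whether π^{-1}(V) ∈ τ. V is open in τ_Q iff π^{-1}(V) ∈ τ.
  V = {}: π^{-1}(V) = ∅ ∈ τ ✓.
  V = {[j=k]}: π^{-1}(V) = {j, k} ∈ τ ✓.
  V = {[l]}: π^{-1}(V) = {l} ∉ τ ✗.
  V = {[j=k], [l]}: π^{-1}(V) = {j, k, l} ∈ τ ✓.
Open sets in the quotient: τ_Q = {{}, {[j=k]}, {[j=k], [l]}} (3 elements).


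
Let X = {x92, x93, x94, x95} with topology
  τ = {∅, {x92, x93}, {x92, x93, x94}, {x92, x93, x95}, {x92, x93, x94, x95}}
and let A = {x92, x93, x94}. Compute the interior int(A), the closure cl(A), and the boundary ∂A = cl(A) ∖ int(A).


int(A) = {x92, x93, x94}, cl(A) = {x92, x93, x94, x95}, ∂A = {x95}.

Closed sets in (X, τ) are complements of opens:
  closed(X, τ) = {∅, {x94}, {x95}, {x94, x95}, {x92, x93, x94, x95}}.
int(A) = ⋃ {U ∈ τ : U ⊆ A}. Opens contained in A: ∅, {x92, x93}, {x92, x93, x94}.
Taking the union of these: int(A) = {x92, x93, x94}.
cl(A) = ⋂ {C closed : A ⊆ C}. Closed sets containing A: {x92, x93, x94, x95}.
Intersecting these: cl(A) = {x92, x93, x94, x95}.
∂A = cl(A) ∖ int(A) = {x92, x93, x94, x95} ∖ {x92, x93, x94} = {x95}.


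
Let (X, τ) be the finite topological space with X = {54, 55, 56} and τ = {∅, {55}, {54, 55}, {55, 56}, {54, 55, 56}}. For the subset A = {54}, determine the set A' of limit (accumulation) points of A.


A' = ∅

For each x ∈ X, list the open sets U ∈ τ with x ∈ U, then check whether U ∩ (A ∖ {x}) ≠ ∅ for every such U.
  x = 54: open {54, 55} ∋ x has {54, 55} ∩ (A ∖ {54}) = ∅, so x is NOT a limit point.
  x = 55: open {55} ∋ x has {55} ∩ (A ∖ {55}) = ∅, so x is NOT a limit point.
  x = 56: open {55, 56} ∋ x has {55, 56} ∩ (A ∖ {56}) = ∅, so x is NOT a limit point.
Collecting: A' = ∅.


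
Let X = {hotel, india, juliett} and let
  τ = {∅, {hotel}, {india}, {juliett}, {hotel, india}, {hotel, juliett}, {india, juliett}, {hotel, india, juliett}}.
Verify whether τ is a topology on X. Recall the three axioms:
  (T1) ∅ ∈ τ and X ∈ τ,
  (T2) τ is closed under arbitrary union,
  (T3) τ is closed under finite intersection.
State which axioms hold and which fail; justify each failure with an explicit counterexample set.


τ IS a topology on X.

Axiom (T1): ∅ ∈ τ? Yes; X ∈ τ? Yes.
Axiom (T2/T3): check pairwise unions and intersections of members of τ.
All pairwise intersections and unions checked — each lies in τ. Therefore τ satisfies (T1), (T2), (T3): it IS a topology on X.


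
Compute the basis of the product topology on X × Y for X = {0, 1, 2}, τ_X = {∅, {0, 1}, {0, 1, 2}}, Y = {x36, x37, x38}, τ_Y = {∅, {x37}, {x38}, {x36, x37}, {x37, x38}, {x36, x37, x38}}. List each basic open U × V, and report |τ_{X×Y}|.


Basis B = {∅ × ∅, {0, 1} × {x37}, {0, 1} × {x38}, {0, 1, 2} × {x37}, {0, 1, 2} × {x38}, {0, 1} × {x36, x37}, {0, 1} × {x37, x38}, {0, 1} × {x36, x37, x38}, {0, 1, 2} × {x36, x37}, {0, 1, 2} × {x37, x38}, {0, 1, 2} × {x36, x37, x38}}; |τ_{X×Y}| = 18.

Enumerate products U × V with U ∈ τ_X, V ∈ τ_Y (deduplicated):
  ∅ × ∅ = {} (∅)
  {0, 1} × {x37} = {(0,x37), (1,x37)}
  {0, 1} × {x38} = {(0,x38), (1,x38)}
  {0, 1, 2} × {x37} = {(0,x37), (1,x37), (2,x37)}
  {0, 1, 2} × {x38} = {(0,x38), (1,x38), (2,x38)}
  {0, 1} × {x36, x37} = {(0,x36), (0,x37), (1,x36), (1,x37)}
  {0, 1} × {x37, x38} = {(0,x37), (0,x38), (1,x37), (1,x38)}
  {0, 1} × {x36, x37, x38} = {(0,x36), (0,x37), (0,x38), (1,x36), (1,x37), (1,x38)}
  {0, 1, 2} × {x36, x37} = {(0,x36), (0,x37), (1,x36), (1,x37), (2,x36), (2,x37)}
  {0, 1, 2} × {x37, x38} = {(0,x37), (0,x38), (1,x37), (1,x38), (2,x37), (2,x38)}
  {0, 1, 2} × {x36, x37, x38} = {(0,x36), (0,x37), (0,x38), (1,x36), (1,x37), (1,x38), (2,x36), (2,x37), (2,x38)}
These 11 distinct sets form the basis B.
Close under arbitrary unions to get τ_{X×Y}; counting gives |τ_{X×Y}| = 18.


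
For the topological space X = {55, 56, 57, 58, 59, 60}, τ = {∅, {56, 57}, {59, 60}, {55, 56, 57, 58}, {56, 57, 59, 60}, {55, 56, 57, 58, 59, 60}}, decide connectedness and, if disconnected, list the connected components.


(X, τ) is disconnected; components = [{59, 60}, {55, 56, 57, 58}].

Find clopen sets (U ∈ τ with X ∖ U ∈ τ):
  U = ∅, X ∖ U = {55, 56, 57, 58, 59, 60} — both open, so U is clopen.
  U = {59, 60}, X ∖ U = {55, 56, 57, 58} — both open, so U is clopen.
  U = {55, 56, 57, 58}, X ∖ U = {59, 60} — both open, so U is clopen.
  U = {55, 56, 57, 58, 59, 60}, X ∖ U = ∅ — both open, so U is clopen.
Nontrivial clopen(s) exist: e.g. {55, 56, 57, 58}. So (X, τ) is disconnected.
Compute connected components by grouping points that agree on all clopens:
  component: {59, 60}
  component: {55, 56, 57, 58}


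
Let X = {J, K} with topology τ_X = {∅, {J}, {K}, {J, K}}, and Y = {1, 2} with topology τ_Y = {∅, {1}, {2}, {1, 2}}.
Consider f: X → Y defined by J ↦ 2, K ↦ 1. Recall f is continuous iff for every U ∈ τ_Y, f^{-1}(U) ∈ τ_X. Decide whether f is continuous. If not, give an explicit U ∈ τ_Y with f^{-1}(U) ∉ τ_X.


f IS continuous.

Compute f^{-1}(U) for each U ∈ τ_Y:
  U = ∅: f^{-1}(U) = ∅ ∈ τ_X ✓.
  U = {1}: f^{-1}(U) = {K} ∈ τ_X ✓.
  U = {2}: f^{-1}(U) = {J} ∈ τ_X ✓.
  U = {1, 2}: f^{-1}(U) = {J, K} ∈ τ_X ✓.
Every preimage lies in τ_X, so f IS continuous.


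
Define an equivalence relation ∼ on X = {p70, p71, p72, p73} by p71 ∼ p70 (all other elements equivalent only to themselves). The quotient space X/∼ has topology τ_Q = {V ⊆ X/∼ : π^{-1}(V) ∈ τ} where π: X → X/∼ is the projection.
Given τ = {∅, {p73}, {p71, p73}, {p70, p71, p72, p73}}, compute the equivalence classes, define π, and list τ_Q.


X/∼ = {[p70=p71], [p72], [p73]}; |τ_Q| = 3.

Equivalence classes: [p70=p71], [p72], [p73].
Quotient map π: X → X/∼ sends p70 ↦ [p70=p71], p71 ↦ [p70=p71], p72 ↦ [p72], p73 ↦ [p73].
For each subset V ⊆ X/∼, compute π^{-1}(V) ⊆ X and check whether π^{-1}(V) ∈ τ. V is open in τ_Q iff π^{-1}(V) ∈ τ.
  V = {}: π^{-1}(V) = ∅ ∈ τ ✓.
  V = {[p70=p71]}: π^{-1}(V) = {p70, p71} ∉ τ ✗.
  V = {[p72]}: π^{-1}(V) = {p72} ∉ τ ✗.
  V = {[p70=p71], [p72]}: π^{-1}(V) = {p70, p71, p72} ∉ τ ✗.
  V = {[p73]}: π^{-1}(V) = {p73} ∈ τ ✓.
  V = {[p70=p71], [p73]}: π^{-1}(V) = {p70, p71, p73} ∉ τ ✗.
  V = {[p72], [p73]}: π^{-1}(V) = {p72, p73} ∉ τ ✗.
  V = {[p70=p71], [p72], [p73]}: π^{-1}(V) = {p70, p71, p72, p73} ∈ τ ✓.
Open sets in the quotient: τ_Q = {{}, {[p73]}, {[p70=p71], [p72], [p73]}} (3 elements).


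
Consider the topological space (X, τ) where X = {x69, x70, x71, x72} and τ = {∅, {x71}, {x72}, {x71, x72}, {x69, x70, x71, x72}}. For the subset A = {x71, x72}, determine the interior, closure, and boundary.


int(A) = {x71, x72}, cl(A) = {x69, x70, x71, x72}, ∂A = {x69, x70}.

Closed sets in (X, τ) are complements of opens:
  closed(X, τ) = {∅, {x69, x70}, {x69, x70, x71}, {x69, x70, x72}, {x69, x70, x71, x72}}.
int(A) = ⋃ {U ∈ τ : U ⊆ A}. Opens contained in A: ∅, {x71}, {x72}, {x71, x72}.
Taking the union of these: int(A) = {x71, x72}.
cl(A) = ⋂ {C closed : A ⊆ C}. Closed sets containing A: {x69, x70, x71, x72}.
Intersecting these: cl(A) = {x69, x70, x71, x72}.
∂A = cl(A) ∖ int(A) = {x69, x70, x71, x72} ∖ {x71, x72} = {x69, x70}.


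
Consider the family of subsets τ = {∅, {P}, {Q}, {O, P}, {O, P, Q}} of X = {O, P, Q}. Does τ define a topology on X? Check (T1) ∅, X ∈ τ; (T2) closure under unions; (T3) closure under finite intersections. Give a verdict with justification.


τ is NOT a topology on X.

Axiom (T1): ∅ ∈ τ? Yes; X ∈ τ? Yes.
Axiom (T2/T3): check pairwise unions and intersections of members of τ.
Counterexample for (T2): {P} ∪ {Q} = {P, Q} ∉ τ. Therefore τ is NOT a topology.


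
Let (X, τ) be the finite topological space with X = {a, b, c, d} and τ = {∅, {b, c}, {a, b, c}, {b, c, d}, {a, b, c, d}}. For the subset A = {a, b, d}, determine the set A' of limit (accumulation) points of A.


A' = {a, c, d}

For each x ∈ X, list the open sets U ∈ τ with x ∈ U, then check whether U ∩ (A ∖ {x}) ≠ ∅ for every such U.
  x = a: opens ∋ x are {a, b, c}, {a, b, c, d}; each meets A ∖ {a}, so x IS a limit point.
  x = b: open {b, c} ∋ x has {b, c} ∩ (A ∖ {b}) = ∅, so x is NOT a limit point.
  x = c: opens ∋ x are {b, c}, {a, b, c}, {b, c, d}, {a, b, c, d}; each meets A ∖ {c}, so x IS a limit point.
  x = d: opens ∋ x are {b, c, d}, {a, b, c, d}; each meets A ∖ {d}, so x IS a limit point.
Collecting: A' = {a, c, d}.


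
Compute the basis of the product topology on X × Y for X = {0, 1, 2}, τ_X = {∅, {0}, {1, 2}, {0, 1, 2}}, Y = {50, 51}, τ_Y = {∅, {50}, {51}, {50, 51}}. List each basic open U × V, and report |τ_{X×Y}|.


Basis B = {∅ × ∅, {0} × {50}, {0} × {51}, {0} × {50, 51}, {1, 2} × {50}, {1, 2} × {51}, {0, 1, 2} × {50}, {0, 1, 2} × {51}, {1, 2} × {50, 51}, {0, 1, 2} × {50, 51}}; |τ_{X×Y}| = 16.

Enumerate products U × V with U ∈ τ_X, V ∈ τ_Y (deduplicated):
  ∅ × ∅ = {} (∅)
  {0} × {50} = {(0,50)}
  {0} × {51} = {(0,51)}
  {0} × {50, 51} = {(0,50), (0,51)}
  {1, 2} × {50} = {(1,50), (2,50)}
  {1, 2} × {51} = {(1,51), (2,51)}
  {0, 1, 2} × {50} = {(0,50), (1,50), (2,50)}
  {0, 1, 2} × {51} = {(0,51), (1,51), (2,51)}
  {1, 2} × {50, 51} = {(1,50), (1,51), (2,50), (2,51)}
  {0, 1, 2} × {50, 51} = {(0,50), (0,51), (1,50), (1,51), (2,50), (2,51)}
These 10 distinct sets form the basis B.
Close under arbitrary unions to get τ_{X×Y}; counting gives |τ_{X×Y}| = 16.


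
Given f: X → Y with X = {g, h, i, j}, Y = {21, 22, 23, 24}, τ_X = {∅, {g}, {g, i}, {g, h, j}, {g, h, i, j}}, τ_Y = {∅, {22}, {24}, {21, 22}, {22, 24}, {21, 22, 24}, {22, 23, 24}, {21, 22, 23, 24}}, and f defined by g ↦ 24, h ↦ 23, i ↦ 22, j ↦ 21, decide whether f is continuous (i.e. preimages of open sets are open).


f is NOT continuous.

Compute f^{-1}(U) for each U ∈ τ_Y:
  U = ∅: f^{-1}(U) = ∅ ∈ τ_X ✓.
  U = {22}: f^{-1}(U) = {i} ∉ τ_X ✗.
  U = {24}: f^{-1}(U) = {g} ∈ τ_X ✓.
  U = {21, 22}: f^{-1}(U) = {i, j} ∉ τ_X ✗.
  U = {22, 24}: f^{-1}(U) = {g, i} ∈ τ_X ✓.
  U = {21, 22, 24}: f^{-1}(U) = {g, i, j} ∉ τ_X ✗.
  U = {22, 23, 24}: f^{-1}(U) = {g, h, i} ∉ τ_X ✗.
  U = {21, 22, 23, 24}: f^{-1}(U) = {g, h, i, j} ∈ τ_X ✓.
Found U = {22} with f^{-1}(U) = {i} not in τ_X. Therefore f is NOT continuous.


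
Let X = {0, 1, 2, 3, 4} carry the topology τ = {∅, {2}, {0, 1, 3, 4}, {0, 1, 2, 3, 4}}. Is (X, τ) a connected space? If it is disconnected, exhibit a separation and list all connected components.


(X, τ) is disconnected; components = [{2}, {0, 1, 3, 4}].

Find clopen sets (U ∈ τ with X ∖ U ∈ τ):
  U = ∅, X ∖ U = {0, 1, 2, 3, 4} — both open, so U is clopen.
  U = {2}, X ∖ U = {0, 1, 3, 4} — both open, so U is clopen.
  U = {0, 1, 3, 4}, X ∖ U = {2} — both open, so U is clopen.
  U = {0, 1, 2, 3, 4}, X ∖ U = ∅ — both open, so U is clopen.
Nontrivial clopen(s) exist: e.g. {2}. So (X, τ) is disconnected.
Compute connected components by grouping points that agree on all clopens:
  component: {2}
  component: {0, 1, 3, 4}


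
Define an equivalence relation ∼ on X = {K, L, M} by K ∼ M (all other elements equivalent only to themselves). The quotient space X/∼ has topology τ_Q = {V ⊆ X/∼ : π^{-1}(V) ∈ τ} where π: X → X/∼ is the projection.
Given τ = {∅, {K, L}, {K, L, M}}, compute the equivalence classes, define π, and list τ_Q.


X/∼ = {[K=M], [L]}; |τ_Q| = 2.

Equivalence classes: [K=M], [L].
Quotient map π: X → X/∼ sends K ↦ [K=M], L ↦ [L], M ↦ [K=M].
For each subset V ⊆ X/∼, compute π^{-1}(V) ⊆ X and check whether π^{-1}(V) ∈ τ. V is open in τ_Q iff π^{-1}(V) ∈ τ.
  V = {}: π^{-1}(V) = ∅ ∈ τ ✓.
  V = {[K=M]}: π^{-1}(V) = {K, M} ∉ τ ✗.
  V = {[L]}: π^{-1}(V) = {L} ∉ τ ✗.
  V = {[K=M], [L]}: π^{-1}(V) = {K, L, M} ∈ τ ✓.
Open sets in the quotient: τ_Q = {{}, {[K=M], [L]}} (2 elements).


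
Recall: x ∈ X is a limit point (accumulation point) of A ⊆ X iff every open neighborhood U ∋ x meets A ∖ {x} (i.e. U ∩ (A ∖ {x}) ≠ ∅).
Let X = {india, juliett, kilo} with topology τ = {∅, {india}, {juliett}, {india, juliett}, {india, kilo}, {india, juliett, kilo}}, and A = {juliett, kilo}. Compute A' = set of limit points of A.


A' = ∅

For each x ∈ X, list the open sets U ∈ τ with x ∈ U, then check whether U ∩ (A ∖ {x}) ≠ ∅ for every such U.
  x = india: open {india} ∋ x has {india} ∩ (A ∖ {india}) = ∅, so x is NOT a limit point.
  x = juliett: open {juliett} ∋ x has {juliett} ∩ (A ∖ {juliett}) = ∅, so x is NOT a limit point.
  x = kilo: open {india, kilo} ∋ x has {india, kilo} ∩ (A ∖ {kilo}) = ∅, so x is NOT a limit point.
Collecting: A' = ∅.


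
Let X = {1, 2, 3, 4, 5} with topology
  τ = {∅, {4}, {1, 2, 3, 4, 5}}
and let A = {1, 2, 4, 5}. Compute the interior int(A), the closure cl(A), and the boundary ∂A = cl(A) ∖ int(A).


int(A) = {4}, cl(A) = {1, 2, 3, 4, 5}, ∂A = {1, 2, 3, 5}.

Closed sets in (X, τ) are complements of opens:
  closed(X, τ) = {∅, {1, 2, 3, 5}, {1, 2, 3, 4, 5}}.
int(A) = ⋃ {U ∈ τ : U ⊆ A}. Opens contained in A: ∅, {4}.
Taking the union of these: int(A) = {4}.
cl(A) = ⋂ {C closed : A ⊆ C}. Closed sets containing A: {1, 2, 3, 4, 5}.
Intersecting these: cl(A) = {1, 2, 3, 4, 5}.
∂A = cl(A) ∖ int(A) = {1, 2, 3, 4, 5} ∖ {4} = {1, 2, 3, 5}.


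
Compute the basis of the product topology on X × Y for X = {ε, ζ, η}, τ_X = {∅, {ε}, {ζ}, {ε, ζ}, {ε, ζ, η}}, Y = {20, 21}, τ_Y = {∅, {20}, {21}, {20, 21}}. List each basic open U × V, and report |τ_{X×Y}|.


Basis B = {∅ × ∅, {ε} × {20}, {ε} × {21}, {ζ} × {20}, {ζ} × {21}, {ε} × {20, 21}, {ε, ζ} × {20}, {ε, ζ} × {21}, {ζ} × {20, 21}, {ε, ζ, η} × {20}, {ε, ζ, η} × {21}, {ε, ζ} × {20, 21}, {ε, ζ, η} × {20, 21}}; |τ_{X×Y}| = 25.

Enumerate products U × V with U ∈ τ_X, V ∈ τ_Y (deduplicated):
  ∅ × ∅ = {} (∅)
  {ε} × {20} = {(ε,20)}
  {ε} × {21} = {(ε,21)}
  {ζ} × {20} = {(ζ,20)}
  {ζ} × {21} = {(ζ,21)}
  {ε} × {20, 21} = {(ε,20), (ε,21)}
  {ε, ζ} × {20} = {(ε,20), (ζ,20)}
  {ε, ζ} × {21} = {(ε,21), (ζ,21)}
  {ζ} × {20, 21} = {(ζ,20), (ζ,21)}
  {ε, ζ, η} × {20} = {(ε,20), (ζ,20), (η,20)}
  {ε, ζ, η} × {21} = {(ε,21), (ζ,21), (η,21)}
  {ε, ζ} × {20, 21} = {(ε,20), (ε,21), (ζ,20), (ζ,21)}
  {ε, ζ, η} × {20, 21} = {(ε,20), (ε,21), (ζ,20), (ζ,21), (η,20), (η,21)}
These 13 distinct sets form the basis B.
Close under arbitrary unions to get τ_{X×Y}; counting gives |τ_{X×Y}| = 25.


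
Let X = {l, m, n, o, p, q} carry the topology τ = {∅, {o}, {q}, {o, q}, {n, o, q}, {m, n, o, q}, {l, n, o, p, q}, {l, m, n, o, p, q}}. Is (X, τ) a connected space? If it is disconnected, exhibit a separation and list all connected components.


(X, τ) is connected.

Find clopen sets (U ∈ τ with X ∖ U ∈ τ):
  U = ∅, X ∖ U = {l, m, n, o, p, q} — both open, so U is clopen.
  U = {l, m, n, o, p, q}, X ∖ U = ∅ — both open, so U is clopen.
Only trivial clopens (∅ and X) exist, so (X, τ) is connected.
Compute connected components by grouping points that agree on all clopens:
  component: {l, m, n, o, p, q}


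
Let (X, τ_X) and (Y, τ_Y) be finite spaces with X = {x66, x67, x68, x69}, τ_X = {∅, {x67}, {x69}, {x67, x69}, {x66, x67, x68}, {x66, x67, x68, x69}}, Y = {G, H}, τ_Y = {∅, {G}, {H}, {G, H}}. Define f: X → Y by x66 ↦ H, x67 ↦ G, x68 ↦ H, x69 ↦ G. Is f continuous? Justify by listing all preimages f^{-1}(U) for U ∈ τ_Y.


f is NOT continuous.

Compute f^{-1}(U) for each U ∈ τ_Y:
  U = ∅: f^{-1}(U) = ∅ ∈ τ_X ✓.
  U = {G}: f^{-1}(U) = {x67, x69} ∈ τ_X ✓.
  U = {H}: f^{-1}(U) = {x66, x68} ∉ τ_X ✗.
  U = {G, H}: f^{-1}(U) = {x66, x67, x68, x69} ∈ τ_X ✓.
Found U = {H} with f^{-1}(U) = {x66, x68} not in τ_X. Therefore f is NOT continuous.


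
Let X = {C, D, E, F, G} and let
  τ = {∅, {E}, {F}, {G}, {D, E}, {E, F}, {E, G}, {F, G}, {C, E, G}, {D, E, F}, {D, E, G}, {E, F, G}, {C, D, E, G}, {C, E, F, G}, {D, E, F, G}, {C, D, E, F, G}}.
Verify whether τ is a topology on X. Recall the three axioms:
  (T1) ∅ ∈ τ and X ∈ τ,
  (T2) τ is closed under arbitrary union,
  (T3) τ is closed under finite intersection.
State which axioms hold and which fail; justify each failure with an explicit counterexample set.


τ IS a topology on X.

Axiom (T1): ∅ ∈ τ? Yes; X ∈ τ? Yes.
Axiom (T2/T3): check pairwise unions and intersections of members of τ.
All pairwise intersections and unions checked — each lies in τ. Therefore τ satisfies (T1), (T2), (T3): it IS a topology on X.


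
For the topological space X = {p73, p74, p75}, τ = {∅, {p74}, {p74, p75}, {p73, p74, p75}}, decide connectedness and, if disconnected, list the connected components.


(X, τ) is connected.

Find clopen sets (U ∈ τ with X ∖ U ∈ τ):
  U = ∅, X ∖ U = {p73, p74, p75} — both open, so U is clopen.
  U = {p73, p74, p75}, X ∖ U = ∅ — both open, so U is clopen.
Only trivial clopens (∅ and X) exist, so (X, τ) is connected.
Compute connected components by grouping points that agree on all clopens:
  component: {p73, p74, p75}


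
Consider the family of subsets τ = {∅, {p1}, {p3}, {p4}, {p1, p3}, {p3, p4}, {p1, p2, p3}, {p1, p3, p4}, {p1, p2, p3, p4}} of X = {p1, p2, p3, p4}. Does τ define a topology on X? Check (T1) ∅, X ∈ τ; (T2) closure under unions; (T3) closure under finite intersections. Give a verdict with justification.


τ is NOT a topology on X.

Axiom (T1): ∅ ∈ τ? Yes; X ∈ τ? Yes.
Axiom (T2/T3): check pairwise unions and intersections of members of τ.
Counterexample for (T2): {p1} ∪ {p4} = {p1, p4} ∉ τ. Therefore τ is NOT a topology.


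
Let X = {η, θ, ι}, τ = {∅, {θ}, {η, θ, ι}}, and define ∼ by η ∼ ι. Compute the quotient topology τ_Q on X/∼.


X/∼ = {[η=ι], [θ]}; |τ_Q| = 3.

Equivalence classes: [η=ι], [θ].
Quotient map π: X → X/∼ sends η ↦ [η=ι], θ ↦ [θ], ι ↦ [η=ι].
For each subset V ⊆ X/∼, compute π^{-1}(V) ⊆ X and check whether π^{-1}(V) ∈ τ. V is open in τ_Q iff π^{-1}(V) ∈ τ.
  V = {}: π^{-1}(V) = ∅ ∈ τ ✓.
  V = {[η=ι]}: π^{-1}(V) = {η, ι} ∉ τ ✗.
  V = {[θ]}: π^{-1}(V) = {θ} ∈ τ ✓.
  V = {[η=ι], [θ]}: π^{-1}(V) = {η, θ, ι} ∈ τ ✓.
Open sets in the quotient: τ_Q = {{}, {[θ]}, {[η=ι], [θ]}} (3 elements).


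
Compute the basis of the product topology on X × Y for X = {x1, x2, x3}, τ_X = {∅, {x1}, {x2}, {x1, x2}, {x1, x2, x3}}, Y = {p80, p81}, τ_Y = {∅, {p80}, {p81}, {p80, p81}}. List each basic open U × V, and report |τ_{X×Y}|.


Basis B = {∅ × ∅, {x1} × {p80}, {x1} × {p81}, {x2} × {p80}, {x2} × {p81}, {x1} × {p80, p81}, {x1, x2} × {p80}, {x1, x2} × {p81}, {x2} × {p80, p81}, {x1, x2, x3} × {p80}, {x1, x2, x3} × {p81}, {x1, x2} × {p80, p81}, {x1, x2, x3} × {p80, p81}}; |τ_{X×Y}| = 25.

Enumerate products U × V with U ∈ τ_X, V ∈ τ_Y (deduplicated):
  ∅ × ∅ = {} (∅)
  {x1} × {p80} = {(x1,p80)}
  {x1} × {p81} = {(x1,p81)}
  {x2} × {p80} = {(x2,p80)}
  {x2} × {p81} = {(x2,p81)}
  {x1} × {p80, p81} = {(x1,p80), (x1,p81)}
  {x1, x2} × {p80} = {(x1,p80), (x2,p80)}
  {x1, x2} × {p81} = {(x1,p81), (x2,p81)}
  {x2} × {p80, p81} = {(x2,p80), (x2,p81)}
  {x1, x2, x3} × {p80} = {(x1,p80), (x2,p80), (x3,p80)}
  {x1, x2, x3} × {p81} = {(x1,p81), (x2,p81), (x3,p81)}
  {x1, x2} × {p80, p81} = {(x1,p80), (x1,p81), (x2,p80), (x2,p81)}
  {x1, x2, x3} × {p80, p81} = {(x1,p80), (x1,p81), (x2,p80), (x2,p81), (x3,p80), (x3,p81)}
These 13 distinct sets form the basis B.
Close under arbitrary unions to get τ_{X×Y}; counting gives |τ_{X×Y}| = 25.


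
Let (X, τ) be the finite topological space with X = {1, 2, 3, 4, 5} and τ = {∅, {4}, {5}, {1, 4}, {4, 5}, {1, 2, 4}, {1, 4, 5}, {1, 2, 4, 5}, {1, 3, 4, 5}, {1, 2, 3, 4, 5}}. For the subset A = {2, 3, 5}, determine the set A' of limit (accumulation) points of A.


A' = {3}

For each x ∈ X, list the open sets U ∈ τ with x ∈ U, then check whether U ∩ (A ∖ {x}) ≠ ∅ for every such U.
  x = 1: open {1, 4} ∋ x has {1, 4} ∩ (A ∖ {1}) = ∅, so x is NOT a limit point.
  x = 2: open {1, 2, 4} ∋ x has {1, 2, 4} ∩ (A ∖ {2}) = ∅, so x is NOT a limit point.
  x = 3: opens ∋ x are {1, 3, 4, 5}, {1, 2, 3, 4, 5}; each meets A ∖ {3}, so x IS a limit point.
  x = 4: open {4} ∋ x has {4} ∩ (A ∖ {4}) = ∅, so x is NOT a limit point.
  x = 5: open {5} ∋ x has {5} ∩ (A ∖ {5}) = ∅, so x is NOT a limit point.
Collecting: A' = {3}.


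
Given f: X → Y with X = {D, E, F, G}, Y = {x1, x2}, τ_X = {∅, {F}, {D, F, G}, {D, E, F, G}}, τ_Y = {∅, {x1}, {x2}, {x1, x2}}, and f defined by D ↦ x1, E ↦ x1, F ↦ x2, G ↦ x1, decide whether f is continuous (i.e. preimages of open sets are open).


f is NOT continuous.

Compute f^{-1}(U) for each U ∈ τ_Y:
  U = ∅: f^{-1}(U) = ∅ ∈ τ_X ✓.
  U = {x1}: f^{-1}(U) = {D, E, G} ∉ τ_X ✗.
  U = {x2}: f^{-1}(U) = {F} ∈ τ_X ✓.
  U = {x1, x2}: f^{-1}(U) = {D, E, F, G} ∈ τ_X ✓.
Found U = {x1} with f^{-1}(U) = {D, E, G} not in τ_X. Therefore f is NOT continuous.


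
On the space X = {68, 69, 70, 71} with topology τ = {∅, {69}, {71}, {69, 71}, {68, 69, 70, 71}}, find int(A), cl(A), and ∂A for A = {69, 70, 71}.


int(A) = {69, 71}, cl(A) = {68, 69, 70, 71}, ∂A = {68, 70}.

Closed sets in (X, τ) are complements of opens:
  closed(X, τ) = {∅, {68, 70}, {68, 69, 70}, {68, 70, 71}, {68, 69, 70, 71}}.
int(A) = ⋃ {U ∈ τ : U ⊆ A}. Opens contained in A: ∅, {69}, {71}, {69, 71}.
Taking the union of these: int(A) = {69, 71}.
cl(A) = ⋂ {C closed : A ⊆ C}. Closed sets containing A: {68, 69, 70, 71}.
Intersecting these: cl(A) = {68, 69, 70, 71}.
∂A = cl(A) ∖ int(A) = {68, 69, 70, 71} ∖ {69, 71} = {68, 70}.


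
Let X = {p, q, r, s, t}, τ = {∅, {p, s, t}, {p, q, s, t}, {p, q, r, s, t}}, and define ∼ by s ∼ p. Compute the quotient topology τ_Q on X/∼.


X/∼ = {[p=s], [q], [r], [t]}; |τ_Q| = 4.

Equivalence classes: [p=s], [q], [r], [t].
Quotient map π: X → X/∼ sends p ↦ [p=s], q ↦ [q], r ↦ [r], s ↦ [p=s], t ↦ [t].
For each subset V ⊆ X/∼, compute π^{-1}(V) ⊆ X and check whether π^{-1}(V) ∈ τ. V is open in τ_Q iff π^{-1}(V) ∈ τ.
  V = {}: π^{-1}(V) = ∅ ∈ τ ✓.
  V = {[p=s]}: π^{-1}(V) = {p, s} ∉ τ ✗.
  V = {[q]}: π^{-1}(V) = {q} ∉ τ ✗.
  V = {[p=s], [q]}: π^{-1}(V) = {p, q, s} ∉ τ ✗.
  V = {[r]}: π^{-1}(V) = {r} ∉ τ ✗.
  V = {[p=s], [r]}: π^{-1}(V) = {p, r, s} ∉ τ ✗.
  V = {[q], [r]}: π^{-1}(V) = {q, r} ∉ τ ✗.
  V = {[p=s], [q], [r]}: π^{-1}(V) = {p, q, r, s} ∉ τ ✗.
  V = {[t]}: π^{-1}(V) = {t} ∉ τ ✗.
  V = {[p=s], [t]}: π^{-1}(V) = {p, s, t} ∈ τ ✓.
  V = {[q], [t]}: π^{-1}(V) = {q, t} ∉ τ ✗.
  V = {[p=s], [q], [t]}: π^{-1}(V) = {p, q, s, t} ∈ τ ✓.
  V = {[r], [t]}: π^{-1}(V) = {r, t} ∉ τ ✗.
  V = {[p=s], [r], [t]}: π^{-1}(V) = {p, r, s, t} ∉ τ ✗.
  V = {[q], [r], [t]}: π^{-1}(V) = {q, r, t} ∉ τ ✗.
  V = {[p=s], [q], [r], [t]}: π^{-1}(V) = {p, q, r, s, t} ∈ τ ✓.
Open sets in the quotient: τ_Q = {{}, {[p=s], [t]}, {[p=s], [q], [t]}, {[p=s], [q], [r], [t]}} (4 elements).


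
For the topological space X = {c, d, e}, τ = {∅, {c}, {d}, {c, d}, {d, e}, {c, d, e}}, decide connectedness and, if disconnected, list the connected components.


(X, τ) is disconnected; components = [{c}, {d, e}].

Find clopen sets (U ∈ τ with X ∖ U ∈ τ):
  U = ∅, X ∖ U = {c, d, e} — both open, so U is clopen.
  U = {c}, X ∖ U = {d, e} — both open, so U is clopen.
  U = {d, e}, X ∖ U = {c} — both open, so U is clopen.
  U = {c, d, e}, X ∖ U = ∅ — both open, so U is clopen.
Nontrivial clopen(s) exist: e.g. {c}. So (X, τ) is disconnected.
Compute connected components by grouping points that agree on all clopens:
  component: {c}
  component: {d, e}


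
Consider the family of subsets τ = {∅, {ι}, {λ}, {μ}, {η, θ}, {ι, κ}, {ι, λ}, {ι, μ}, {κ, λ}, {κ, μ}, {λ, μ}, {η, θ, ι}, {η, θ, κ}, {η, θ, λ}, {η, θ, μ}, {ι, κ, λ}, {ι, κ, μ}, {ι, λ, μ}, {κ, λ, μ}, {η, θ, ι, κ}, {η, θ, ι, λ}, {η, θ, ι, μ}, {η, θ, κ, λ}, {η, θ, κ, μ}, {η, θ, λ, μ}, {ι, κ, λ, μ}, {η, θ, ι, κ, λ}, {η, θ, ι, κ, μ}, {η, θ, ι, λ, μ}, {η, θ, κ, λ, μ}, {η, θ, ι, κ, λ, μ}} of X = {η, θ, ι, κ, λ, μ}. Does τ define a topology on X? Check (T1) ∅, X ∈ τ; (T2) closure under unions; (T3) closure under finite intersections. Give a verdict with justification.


τ is NOT a topology on X.

Axiom (T1): ∅ ∈ τ? Yes; X ∈ τ? Yes.
Axiom (T2/T3): check pairwise unions and intersections of members of τ.
Counterexample for (T3): {ι, κ} ∩ {κ, λ} = {κ} ∉ τ. Therefore τ is NOT a topology.


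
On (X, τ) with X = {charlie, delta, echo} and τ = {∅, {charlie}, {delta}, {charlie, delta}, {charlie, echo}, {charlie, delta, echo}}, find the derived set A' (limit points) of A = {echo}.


A' = ∅

For each x ∈ X, list the open sets U ∈ τ with x ∈ U, then check whether U ∩ (A ∖ {x}) ≠ ∅ for every such U.
  x = charlie: open {charlie} ∋ x has {charlie} ∩ (A ∖ {charlie}) = ∅, so x is NOT a limit point.
  x = delta: open {delta} ∋ x has {delta} ∩ (A ∖ {delta}) = ∅, so x is NOT a limit point.
  x = echo: open {charlie, echo} ∋ x has {charlie, echo} ∩ (A ∖ {echo}) = ∅, so x is NOT a limit point.
Collecting: A' = ∅.


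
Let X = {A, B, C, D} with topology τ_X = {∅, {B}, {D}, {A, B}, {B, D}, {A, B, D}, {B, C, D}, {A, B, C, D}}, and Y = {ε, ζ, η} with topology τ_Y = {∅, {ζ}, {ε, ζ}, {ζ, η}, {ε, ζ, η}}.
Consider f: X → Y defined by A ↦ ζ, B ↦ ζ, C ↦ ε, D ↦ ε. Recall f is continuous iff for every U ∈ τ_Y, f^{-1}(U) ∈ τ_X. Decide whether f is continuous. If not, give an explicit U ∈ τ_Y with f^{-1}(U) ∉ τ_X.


f IS continuous.

Compute f^{-1}(U) for each U ∈ τ_Y:
  U = ∅: f^{-1}(U) = ∅ ∈ τ_X ✓.
  U = {ζ}: f^{-1}(U) = {A, B} ∈ τ_X ✓.
  U = {ε, ζ}: f^{-1}(U) = {A, B, C, D} ∈ τ_X ✓.
  U = {ζ, η}: f^{-1}(U) = {A, B} ∈ τ_X ✓.
  U = {ε, ζ, η}: f^{-1}(U) = {A, B, C, D} ∈ τ_X ✓.
Every preimage lies in τ_X, so f IS continuous.


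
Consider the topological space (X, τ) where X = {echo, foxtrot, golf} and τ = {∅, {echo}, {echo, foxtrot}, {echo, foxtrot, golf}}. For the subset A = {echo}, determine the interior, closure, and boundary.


int(A) = {echo}, cl(A) = {echo, foxtrot, golf}, ∂A = {foxtrot, golf}.

Closed sets in (X, τ) are complements of opens:
  closed(X, τ) = {∅, {golf}, {foxtrot, golf}, {echo, foxtrot, golf}}.
int(A) = ⋃ {U ∈ τ : U ⊆ A}. Opens contained in A: ∅, {echo}.
Taking the union of these: int(A) = {echo}.
cl(A) = ⋂ {C closed : A ⊆ C}. Closed sets containing A: {echo, foxtrot, golf}.
Intersecting these: cl(A) = {echo, foxtrot, golf}.
∂A = cl(A) ∖ int(A) = {echo, foxtrot, golf} ∖ {echo} = {foxtrot, golf}.


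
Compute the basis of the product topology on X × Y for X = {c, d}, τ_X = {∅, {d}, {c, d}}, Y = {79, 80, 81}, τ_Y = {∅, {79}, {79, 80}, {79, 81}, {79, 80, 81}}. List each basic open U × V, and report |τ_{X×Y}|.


Basis B = {∅ × ∅, {d} × {79}, {c, d} × {79}, {d} × {79, 80}, {d} × {79, 81}, {d} × {79, 80, 81}, {c, d} × {79, 80}, {c, d} × {79, 81}, {c, d} × {79, 80, 81}}; |τ_{X×Y}| = 14.

Enumerate products U × V with U ∈ τ_X, V ∈ τ_Y (deduplicated):
  ∅ × ∅ = {} (∅)
  {d} × {79} = {(d,79)}
  {c, d} × {79} = {(c,79), (d,79)}
  {d} × {79, 80} = {(d,79), (d,80)}
  {d} × {79, 81} = {(d,79), (d,81)}
  {d} × {79, 80, 81} = {(d,79), (d,80), (d,81)}
  {c, d} × {79, 80} = {(c,79), (c,80), (d,79), (d,80)}
  {c, d} × {79, 81} = {(c,79), (c,81), (d,79), (d,81)}
  {c, d} × {79, 80, 81} = {(c,79), (c,80), (c,81), (d,79), (d,80), (d,81)}
These 9 distinct sets form the basis B.
Close under arbitrary unions to get τ_{X×Y}; counting gives |τ_{X×Y}| = 14.


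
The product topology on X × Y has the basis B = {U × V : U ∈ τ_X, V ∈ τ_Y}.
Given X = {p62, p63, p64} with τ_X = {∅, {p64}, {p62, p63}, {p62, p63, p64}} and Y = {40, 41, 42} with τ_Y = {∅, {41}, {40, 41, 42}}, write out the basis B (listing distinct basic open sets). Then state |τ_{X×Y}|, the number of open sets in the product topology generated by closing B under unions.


Basis B = {∅ × ∅, {p64} × {41}, {p62, p63} × {41}, {p62, p63, p64} × {41}, {p64} × {40, 41, 42}, {p62, p63} × {40, 41, 42}, {p62, p63, p64} × {40, 41, 42}}; |τ_{X×Y}| = 9.

Enumerate products U × V with U ∈ τ_X, V ∈ τ_Y (deduplicated):
  ∅ × ∅ = {} (∅)
  {p64} × {41} = {(p64,41)}
  {p62, p63} × {41} = {(p62,41), (p63,41)}
  {p62, p63, p64} × {41} = {(p62,41), (p63,41), (p64,41)}
  {p64} × {40, 41, 42} = {(p64,40), (p64,41), (p64,42)}
  {p62, p63} × {40, 41, 42} = {(p62,40), (p62,41), (p62,42), (p63,40), (p63,41), (p63,42)}
  {p62, p63, p64} × {40, 41, 42} = {(p62,40), (p62,41), (p62,42), (p63,40), (p63,41), (p63,42), (p64,40), (p64,41), (p64,42)}
These 7 distinct sets form the basis B.
Close under arbitrary unions to get τ_{X×Y}; counting gives |τ_{X×Y}| = 9.


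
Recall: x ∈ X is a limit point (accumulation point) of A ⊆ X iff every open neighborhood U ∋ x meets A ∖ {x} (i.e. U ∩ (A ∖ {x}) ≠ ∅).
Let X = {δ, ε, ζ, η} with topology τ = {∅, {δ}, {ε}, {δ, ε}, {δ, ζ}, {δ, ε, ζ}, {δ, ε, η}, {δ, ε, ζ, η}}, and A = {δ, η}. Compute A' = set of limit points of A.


A' = {ζ, η}

For each x ∈ X, list the open sets U ∈ τ with x ∈ U, then check whether U ∩ (A ∖ {x}) ≠ ∅ for every such U.
  x = δ: open {δ} ∋ x has {δ} ∩ (A ∖ {δ}) = ∅, so x is NOT a limit point.
  x = ε: open {ε} ∋ x has {ε} ∩ (A ∖ {ε}) = ∅, so x is NOT a limit point.
  x = ζ: opens ∋ x are {δ, ζ}, {δ, ε, ζ}, {δ, ε, ζ, η}; each meets A ∖ {ζ}, so x IS a limit point.
  x = η: opens ∋ x are {δ, ε, η}, {δ, ε, ζ, η}; each meets A ∖ {η}, so x IS a limit point.
Collecting: A' = {ζ, η}.
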